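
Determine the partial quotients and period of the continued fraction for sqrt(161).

Write x_i = (sqrt(161) + m_i)/d_i with (m_0, d_0) = (0, 1). a_0 = floor(sqrt(161)) = 12, since 12^2 = 144 <= 161 < 169 = 13^2.
Iterate m_{i+1} = d_i*a_i - m_i, d_{i+1} = (161 - m_{i+1}^2)/d_i, a_{i+1} = floor((a_0 + m_{i+1})/d_{i+1}):
  m_1 = 1*12 - 0 = 12, d_1 = (161 - 12^2)/1 = 17/1 = 17, a_1 = floor((12 + 12)/17) = 1.
  m_2 = 17*1 - 12 = 5, d_2 = (161 - 5^2)/17 = 136/17 = 8, a_2 = floor((12 + 5)/8) = 2.
  m_3 = 8*2 - 5 = 11, d_3 = (161 - 11^2)/8 = 40/8 = 5, a_3 = floor((12 + 11)/5) = 4.
  m_4 = 5*4 - 11 = 9, d_4 = (161 - 9^2)/5 = 80/5 = 16, a_4 = floor((12 + 9)/16) = 1.
  m_5 = 16*1 - 9 = 7, d_5 = (161 - 7^2)/16 = 112/16 = 7, a_5 = floor((12 + 7)/7) = 2.
  m_6 = 7*2 - 7 = 7, d_6 = (161 - 7^2)/7 = 112/7 = 16, a_6 = floor((12 + 7)/16) = 1.
  m_7 = 16*1 - 7 = 9, d_7 = (161 - 9^2)/16 = 80/16 = 5, a_7 = floor((12 + 9)/5) = 4.
  m_8 = 5*4 - 9 = 11, d_8 = (161 - 11^2)/5 = 40/5 = 8, a_8 = floor((12 + 11)/8) = 2.
  m_9 = 8*2 - 11 = 5, d_9 = (161 - 5^2)/8 = 136/8 = 17, a_9 = floor((12 + 5)/17) = 1.
  m_10 = 17*1 - 5 = 12, d_10 = (161 - 12^2)/17 = 17/17 = 1, a_10 = floor((12 + 12)/1) = 24.
  m_11 = 1*24 - 12 = 12, d_11 = (161 - 12^2)/1 = 17/1 = 17: (m_11, d_11) = (m_1, d_1) = (12, 17), so from here the quotients repeat a_1, ..., a_10; the period length is 10.
Hence the expansion of sqrt(161) is a_0 = 12 followed by the repeating block 1, 2, 4, 1, 2, 1, 4, 2, 1, 24 (period 10).

[12; (1, 2, 4, 1, 2, 1, 4, 2, 1, 24)]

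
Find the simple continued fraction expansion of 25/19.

Run the Euclidean algorithm on 25 and 19; the successive quotients are the partial quotients a_0, a_1, ... (each step inverts the fractional part left over by the previous one):
  25 = 1*19 + 6, so a_0 = 1.
  19 = 3*6 + 1, so a_1 = 3.
  6 = 6*1 + 0, so a_2 = 6.
The remainder reaches 0 after 3 divisions, so the expansion has 3 partial quotients, read off in order.

[1; 3, 6]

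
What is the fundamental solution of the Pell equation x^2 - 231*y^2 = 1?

First expand sqrt(231) as a continued fraction. With x_i = (sqrt(231) + m_i)/d_i and (m_0, d_0) = (0, 1): a_0 = floor(sqrt(231)) = 15, since 15^2 = 225 <= 231 < 256 = 16^2.
Iterate m_{i+1} = d_i*a_i - m_i, d_{i+1} = (231 - m_{i+1}^2)/d_i, a_{i+1} = floor((a_0 + m_{i+1})/d_{i+1}):
  m_1 = 1*15 - 0 = 15, d_1 = (231 - 15^2)/1 = 6/1 = 6, a_1 = floor((15 + 15)/6) = 5.
  m_2 = 6*5 - 15 = 15, d_2 = (231 - 15^2)/6 = 6/6 = 1, a_2 = floor((15 + 15)/1) = 30.
  m_3 = 1*30 - 15 = 15, d_3 = (231 - 15^2)/1 = 6/1 = 6: (m_3, d_3) = (m_1, d_1) = (15, 6), so from here the quotients repeat a_1, a_2; the period length is 2.
So sqrt(231) = [15; (5, 30)] with period length k = 2.
k is even, so the fundamental solution of x^2 - 231y^2 = 1 is (p_{k-1}, q_{k-1}) = (p_1, q_1); compute convergents through index 1.
Convergents (p_i = a_i*p_{i-1} + p_{i-2}, q_i = a_i*q_{i-1} + q_{i-2} with p_{-2}=0, p_{-1}=1, q_{-2}=1, q_{-1}=0):
  i=0: a_0=15, p_0 = 15*1 + 0 = 15, q_0 = 15*0 + 1 = 1.
  i=1: a_1=5, p_1 = 5*15 + 1 = 76, q_1 = 5*1 + 0 = 5.
Check: 76^2 - 231*5^2 = 5776 - 5775 = 1, so (x, y) = (76, 5) solves the equation, and by the theorem it is the least positive solution.

(x, y) = (76, 5)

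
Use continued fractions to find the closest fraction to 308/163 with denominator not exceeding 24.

17/9

Expand x = 308/163 as a continued fraction with the Euclidean algorithm:
  308 = 1*163 + 145, so a_0 = 1.
  163 = 1*145 + 18, so a_1 = 1.
  145 = 8*18 + 1, so a_2 = 8.
  18 = 18*1 + 0, so a_3 = 18.
so x = [1; 1, 8, 18].
Convergents (p_i = a_i*p_{i-1} + p_{i-2}, q_i = a_i*q_{i-1} + q_{i-2} with p_{-2}=0, p_{-1}=1, q_{-2}=1, q_{-1}=0), until the denominator exceeds 24:
  i=0: a_0=1, p_0 = 1*1 + 0 = 1, q_0 = 1*0 + 1 = 1.
  i=1: a_1=1, p_1 = 1*1 + 1 = 2, q_1 = 1*1 + 0 = 1.
  i=2: a_2=8, p_2 = 8*2 + 1 = 17, q_2 = 8*1 + 1 = 9.
  i=3: a_3=18, p_3 = 18*17 + 2 = 308, q_3 = 18*9 + 1 = 163.
q_3 = 163 > 24, so the last convergent with denominator <= 24 is p_2/q_2 = 17/9.
The closest fraction with denominator <= 24 is either p_2/q_2 or the intermediate fraction (k*p_2 + p_1)/(k*q_2 + q_1) with the largest k >= 1 whose denominator stays <= 24; these approach x as k grows, and every other convergent or intermediate fraction in range is farther away.
Largest k: floor((24 - q_1)/q_2) = floor((24 - 1)/9) = 2.
That gives (2*17 + 2)/(2*9 + 1) = 36/19.
Compare the errors: |x - 17/9| = |308*9 - 17*163|/(163*9) = 1/1467, and |x - 36/19| = |308*19 - 36*163|/(163*19) = 16/3097.
Cross-multiplying, 1*3097 = 3097 < 23472 = 16*1467, so 1/1467 is smaller: the convergent 17/9 is closer to x than 36/19.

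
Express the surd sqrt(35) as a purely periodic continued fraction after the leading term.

Write x_i = (sqrt(35) + m_i)/d_i with (m_0, d_0) = (0, 1). a_0 = floor(sqrt(35)) = 5, since 5^2 = 25 <= 35 < 36 = 6^2.
Iterate m_{i+1} = d_i*a_i - m_i, d_{i+1} = (35 - m_{i+1}^2)/d_i, a_{i+1} = floor((a_0 + m_{i+1})/d_{i+1}):
  m_1 = 1*5 - 0 = 5, d_1 = (35 - 5^2)/1 = 10/1 = 10, a_1 = floor((5 + 5)/10) = 1.
  m_2 = 10*1 - 5 = 5, d_2 = (35 - 5^2)/10 = 10/10 = 1, a_2 = floor((5 + 5)/1) = 10.
  m_3 = 1*10 - 5 = 5, d_3 = (35 - 5^2)/1 = 10/1 = 10: (m_3, d_3) = (m_1, d_1) = (5, 10), so from here the quotients repeat a_1, a_2; the period length is 2.
Hence the expansion of sqrt(35) is a_0 = 5 followed by the repeating block 1, 10 (period 2).

[5; (1, 10)]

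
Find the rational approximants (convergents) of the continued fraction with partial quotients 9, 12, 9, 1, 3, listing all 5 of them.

9/1, 109/12, 990/109, 1099/121, 4287/472

Using the convergent recurrence p_i = a_i*p_{i-1} + p_{i-2}, q_i = a_i*q_{i-1} + q_{i-2} with p_{-2}=0, p_{-1}=1, q_{-2}=1, q_{-1}=0:
  i=0: a_0=9, p_0 = 9*1 + 0 = 9, q_0 = 9*0 + 1 = 1.
  i=1: a_1=12, p_1 = 12*9 + 1 = 109, q_1 = 12*1 + 0 = 12.
  i=2: a_2=9, p_2 = 9*109 + 9 = 990, q_2 = 9*12 + 1 = 109.
  i=3: a_3=1, p_3 = 1*990 + 109 = 1099, q_3 = 1*109 + 12 = 121.
  i=4: a_4=3, p_4 = 3*1099 + 990 = 4287, q_4 = 3*121 + 109 = 472.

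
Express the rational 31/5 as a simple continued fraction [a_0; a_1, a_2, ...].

[6; 5]

Run the Euclidean algorithm on 31 and 5; the successive quotients are the partial quotients a_0, a_1, ... (each step inverts the fractional part left over by the previous one):
  31 = 6*5 + 1, so a_0 = 6.
  5 = 5*1 + 0, so a_1 = 5.
The remainder reaches 0 after 2 divisions, so the expansion has 2 partial quotients, read off in order.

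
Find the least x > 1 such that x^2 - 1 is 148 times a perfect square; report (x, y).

(x, y) = (73, 6)

First expand sqrt(148) as a continued fraction. With x_i = (sqrt(148) + m_i)/d_i and (m_0, d_0) = (0, 1): a_0 = floor(sqrt(148)) = 12, since 12^2 = 144 <= 148 < 169 = 13^2.
Iterate m_{i+1} = d_i*a_i - m_i, d_{i+1} = (148 - m_{i+1}^2)/d_i, a_{i+1} = floor((a_0 + m_{i+1})/d_{i+1}):
  m_1 = 1*12 - 0 = 12, d_1 = (148 - 12^2)/1 = 4/1 = 4, a_1 = floor((12 + 12)/4) = 6.
  m_2 = 4*6 - 12 = 12, d_2 = (148 - 12^2)/4 = 4/4 = 1, a_2 = floor((12 + 12)/1) = 24.
  m_3 = 1*24 - 12 = 12, d_3 = (148 - 12^2)/1 = 4/1 = 4: (m_3, d_3) = (m_1, d_1) = (12, 4), so from here the quotients repeat a_1, a_2; the period length is 2.
So sqrt(148) = [12; (6, 24)] with period length k = 2.
k is even, so the fundamental solution of x^2 - 148y^2 = 1 is (p_{k-1}, q_{k-1}) = (p_1, q_1); compute convergents through index 1.
Convergents (p_i = a_i*p_{i-1} + p_{i-2}, q_i = a_i*q_{i-1} + q_{i-2} with p_{-2}=0, p_{-1}=1, q_{-2}=1, q_{-1}=0):
  i=0: a_0=12, p_0 = 12*1 + 0 = 12, q_0 = 12*0 + 1 = 1.
  i=1: a_1=6, p_1 = 6*12 + 1 = 73, q_1 = 6*1 + 0 = 6.
Check: 73^2 - 148*6^2 = 5329 - 5328 = 1, so (x, y) = (73, 6) solves the equation, and by the theorem it is the least positive solution.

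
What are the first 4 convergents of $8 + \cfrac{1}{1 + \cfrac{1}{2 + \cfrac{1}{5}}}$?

Using the convergent recurrence p_i = a_i*p_{i-1} + p_{i-2}, q_i = a_i*q_{i-1} + q_{i-2} with p_{-2}=0, p_{-1}=1, q_{-2}=1, q_{-1}=0:
  i=0: a_0=8, p_0 = 8*1 + 0 = 8, q_0 = 8*0 + 1 = 1.
  i=1: a_1=1, p_1 = 1*8 + 1 = 9, q_1 = 1*1 + 0 = 1.
  i=2: a_2=2, p_2 = 2*9 + 8 = 26, q_2 = 2*1 + 1 = 3.
  i=3: a_3=5, p_3 = 5*26 + 9 = 139, q_3 = 5*3 + 1 = 16.

8/1, 9/1, 26/3, 139/16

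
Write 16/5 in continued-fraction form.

Run the Euclidean algorithm on 16 and 5; the successive quotients are the partial quotients a_0, a_1, ... (each step inverts the fractional part left over by the previous one):
  16 = 3*5 + 1, so a_0 = 3.
  5 = 5*1 + 0, so a_1 = 5.
The remainder reaches 0 after 2 divisions, so the expansion has 2 partial quotients, read off in order.

[3; 5]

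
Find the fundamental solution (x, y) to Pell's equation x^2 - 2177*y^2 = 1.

First expand sqrt(2177) as a continued fraction. With x_i = (sqrt(2177) + m_i)/d_i and (m_0, d_0) = (0, 1): a_0 = floor(sqrt(2177)) = 46, since 46^2 = 2116 <= 2177 < 2209 = 47^2.
Iterate m_{i+1} = d_i*a_i - m_i, d_{i+1} = (2177 - m_{i+1}^2)/d_i, a_{i+1} = floor((a_0 + m_{i+1})/d_{i+1}):
  m_1 = 1*46 - 0 = 46, d_1 = (2177 - 46^2)/1 = 61/1 = 61, a_1 = floor((46 + 46)/61) = 1.
  m_2 = 61*1 - 46 = 15, d_2 = (2177 - 15^2)/61 = 1952/61 = 32, a_2 = floor((46 + 15)/32) = 1.
  m_3 = 32*1 - 15 = 17, d_3 = (2177 - 17^2)/32 = 1888/32 = 59, a_3 = floor((46 + 17)/59) = 1.
  m_4 = 59*1 - 17 = 42, d_4 = (2177 - 42^2)/59 = 413/59 = 7, a_4 = floor((46 + 42)/7) = 12.
  m_5 = 7*12 - 42 = 42, d_5 = (2177 - 42^2)/7 = 413/7 = 59, a_5 = floor((46 + 42)/59) = 1.
  m_6 = 59*1 - 42 = 17, d_6 = (2177 - 17^2)/59 = 1888/59 = 32, a_6 = floor((46 + 17)/32) = 1.
  m_7 = 32*1 - 17 = 15, d_7 = (2177 - 15^2)/32 = 1952/32 = 61, a_7 = floor((46 + 15)/61) = 1.
  m_8 = 61*1 - 15 = 46, d_8 = (2177 - 46^2)/61 = 61/61 = 1, a_8 = floor((46 + 46)/1) = 92.
  m_9 = 1*92 - 46 = 46, d_9 = (2177 - 46^2)/1 = 61/1 = 61: (m_9, d_9) = (m_1, d_1) = (46, 61), so from here the quotients repeat a_1, ..., a_8; the period length is 8.
So sqrt(2177) = [46; (1, 1, 1, 12, 1, 1, 1, 92)] with period length k = 8.
k is even, so the fundamental solution of x^2 - 2177y^2 = 1 is (p_{k-1}, q_{k-1}) = (p_7, q_7); compute convergents through index 7.
Convergents (p_i = a_i*p_{i-1} + p_{i-2}, q_i = a_i*q_{i-1} + q_{i-2} with p_{-2}=0, p_{-1}=1, q_{-2}=1, q_{-1}=0):
  i=0: a_0=46, p_0 = 46*1 + 0 = 46, q_0 = 46*0 + 1 = 1.
  i=1: a_1=1, p_1 = 1*46 + 1 = 47, q_1 = 1*1 + 0 = 1.
  i=2: a_2=1, p_2 = 1*47 + 46 = 93, q_2 = 1*1 + 1 = 2.
  i=3: a_3=1, p_3 = 1*93 + 47 = 140, q_3 = 1*2 + 1 = 3.
  i=4: a_4=12, p_4 = 12*140 + 93 = 1773, q_4 = 12*3 + 2 = 38.
  i=5: a_5=1, p_5 = 1*1773 + 140 = 1913, q_5 = 1*38 + 3 = 41.
  i=6: a_6=1, p_6 = 1*1913 + 1773 = 3686, q_6 = 1*41 + 38 = 79.
  i=7: a_7=1, p_7 = 1*3686 + 1913 = 5599, q_7 = 1*79 + 41 = 120.
Check: 5599^2 - 2177*120^2 = 31348801 - 31348800 = 1, so (x, y) = (5599, 120) solves the equation, and by the theorem it is the least positive solution.

(x, y) = (5599, 120)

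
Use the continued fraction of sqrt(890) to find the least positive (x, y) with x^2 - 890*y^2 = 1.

(x, y) = (179, 6)

First expand sqrt(890) as a continued fraction. With x_i = (sqrt(890) + m_i)/d_i and (m_0, d_0) = (0, 1): a_0 = floor(sqrt(890)) = 29, since 29^2 = 841 <= 890 < 900 = 30^2.
Iterate m_{i+1} = d_i*a_i - m_i, d_{i+1} = (890 - m_{i+1}^2)/d_i, a_{i+1} = floor((a_0 + m_{i+1})/d_{i+1}):
  m_1 = 1*29 - 0 = 29, d_1 = (890 - 29^2)/1 = 49/1 = 49, a_1 = floor((29 + 29)/49) = 1.
  m_2 = 49*1 - 29 = 20, d_2 = (890 - 20^2)/49 = 490/49 = 10, a_2 = floor((29 + 20)/10) = 4.
  m_3 = 10*4 - 20 = 20, d_3 = (890 - 20^2)/10 = 490/10 = 49, a_3 = floor((29 + 20)/49) = 1.
  m_4 = 49*1 - 20 = 29, d_4 = (890 - 29^2)/49 = 49/49 = 1, a_4 = floor((29 + 29)/1) = 58.
  m_5 = 1*58 - 29 = 29, d_5 = (890 - 29^2)/1 = 49/1 = 49: (m_5, d_5) = (m_1, d_1) = (29, 49), so from here the quotients repeat a_1, ..., a_4; the period length is 4.
So sqrt(890) = [29; (1, 4, 1, 58)] with period length k = 4.
k is even, so the fundamental solution of x^2 - 890y^2 = 1 is (p_{k-1}, q_{k-1}) = (p_3, q_3); compute convergents through index 3.
Convergents (p_i = a_i*p_{i-1} + p_{i-2}, q_i = a_i*q_{i-1} + q_{i-2} with p_{-2}=0, p_{-1}=1, q_{-2}=1, q_{-1}=0):
  i=0: a_0=29, p_0 = 29*1 + 0 = 29, q_0 = 29*0 + 1 = 1.
  i=1: a_1=1, p_1 = 1*29 + 1 = 30, q_1 = 1*1 + 0 = 1.
  i=2: a_2=4, p_2 = 4*30 + 29 = 149, q_2 = 4*1 + 1 = 5.
  i=3: a_3=1, p_3 = 1*149 + 30 = 179, q_3 = 1*5 + 1 = 6.
Check: 179^2 - 890*6^2 = 32041 - 32040 = 1, so (x, y) = (179, 6) solves the equation, and by the theorem it is the least positive solution.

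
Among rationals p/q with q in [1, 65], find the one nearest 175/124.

24/17

Expand x = 175/124 as a continued fraction with the Euclidean algorithm:
  175 = 1*124 + 51, so a_0 = 1.
  124 = 2*51 + 22, so a_1 = 2.
  51 = 2*22 + 7, so a_2 = 2.
  22 = 3*7 + 1, so a_3 = 3.
  7 = 7*1 + 0, so a_4 = 7.
so x = [1; 2, 2, 3, 7].
Convergents (p_i = a_i*p_{i-1} + p_{i-2}, q_i = a_i*q_{i-1} + q_{i-2} with p_{-2}=0, p_{-1}=1, q_{-2}=1, q_{-1}=0), until the denominator exceeds 65:
  i=0: a_0=1, p_0 = 1*1 + 0 = 1, q_0 = 1*0 + 1 = 1.
  i=1: a_1=2, p_1 = 2*1 + 1 = 3, q_1 = 2*1 + 0 = 2.
  i=2: a_2=2, p_2 = 2*3 + 1 = 7, q_2 = 2*2 + 1 = 5.
  i=3: a_3=3, p_3 = 3*7 + 3 = 24, q_3 = 3*5 + 2 = 17.
  i=4: a_4=7, p_4 = 7*24 + 7 = 175, q_4 = 7*17 + 5 = 124.
q_4 = 124 > 65, so the last convergent with denominator <= 65 is p_3/q_3 = 24/17.
The closest fraction with denominator <= 65 is either p_3/q_3 or the intermediate fraction (k*p_3 + p_2)/(k*q_3 + q_2) with the largest k >= 1 whose denominator stays <= 65; these approach x as k grows, and every other convergent or intermediate fraction in range is farther away.
Largest k: floor((65 - q_2)/q_3) = floor((65 - 5)/17) = 3.
That gives (3*24 + 7)/(3*17 + 5) = 79/56.
Compare the errors: |x - 24/17| = |175*17 - 24*124|/(124*17) = 1/2108, and |x - 79/56| = |175*56 - 79*124|/(124*56) = 4/6944.
Cross-multiplying, 1*6944 = 6944 < 8432 = 4*2108, so 1/2108 is smaller: the convergent 24/17 is closer to x than 79/56.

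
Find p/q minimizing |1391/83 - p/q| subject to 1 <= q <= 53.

486/29

Expand x = 1391/83 as a continued fraction with the Euclidean algorithm:
  1391 = 16*83 + 63, so a_0 = 16.
  83 = 1*63 + 20, so a_1 = 1.
  63 = 3*20 + 3, so a_2 = 3.
  20 = 6*3 + 2, so a_3 = 6.
  3 = 1*2 + 1, so a_4 = 1.
  2 = 2*1 + 0, so a_5 = 2.
so x = [16; 1, 3, 6, 1, 2].
Convergents (p_i = a_i*p_{i-1} + p_{i-2}, q_i = a_i*q_{i-1} + q_{i-2} with p_{-2}=0, p_{-1}=1, q_{-2}=1, q_{-1}=0), until the denominator exceeds 53:
  i=0: a_0=16, p_0 = 16*1 + 0 = 16, q_0 = 16*0 + 1 = 1.
  i=1: a_1=1, p_1 = 1*16 + 1 = 17, q_1 = 1*1 + 0 = 1.
  i=2: a_2=3, p_2 = 3*17 + 16 = 67, q_2 = 3*1 + 1 = 4.
  i=3: a_3=6, p_3 = 6*67 + 17 = 419, q_3 = 6*4 + 1 = 25.
  i=4: a_4=1, p_4 = 1*419 + 67 = 486, q_4 = 1*25 + 4 = 29.
  i=5: a_5=2, p_5 = 2*486 + 419 = 1391, q_5 = 2*29 + 25 = 83.
q_5 = 83 > 53, so the last convergent with denominator <= 53 is p_4/q_4 = 486/29.
The closest fraction with denominator <= 53 is either p_4/q_4 or the intermediate fraction (k*p_4 + p_3)/(k*q_4 + q_3) with the largest k >= 1 whose denominator stays <= 53; these approach x as k grows, and every other convergent or intermediate fraction in range is farther away.
Largest k: floor((53 - q_3)/q_4) = floor((53 - 25)/29) = 0.
Since k = 0, no intermediate fraction beyond p_4/q_4 has denominator <= 53, so the convergent 486/29 is the closest (its error is |1391*29 - 486*83|/(83*29) = 1/2407).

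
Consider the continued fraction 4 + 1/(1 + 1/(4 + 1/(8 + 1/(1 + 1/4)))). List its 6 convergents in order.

Using the convergent recurrence p_i = a_i*p_{i-1} + p_{i-2}, q_i = a_i*q_{i-1} + q_{i-2} with p_{-2}=0, p_{-1}=1, q_{-2}=1, q_{-1}=0:
  i=0: a_0=4, p_0 = 4*1 + 0 = 4, q_0 = 4*0 + 1 = 1.
  i=1: a_1=1, p_1 = 1*4 + 1 = 5, q_1 = 1*1 + 0 = 1.
  i=2: a_2=4, p_2 = 4*5 + 4 = 24, q_2 = 4*1 + 1 = 5.
  i=3: a_3=8, p_3 = 8*24 + 5 = 197, q_3 = 8*5 + 1 = 41.
  i=4: a_4=1, p_4 = 1*197 + 24 = 221, q_4 = 1*41 + 5 = 46.
  i=5: a_5=4, p_5 = 4*221 + 197 = 1081, q_5 = 4*46 + 41 = 225.

4/1, 5/1, 24/5, 197/41, 221/46, 1081/225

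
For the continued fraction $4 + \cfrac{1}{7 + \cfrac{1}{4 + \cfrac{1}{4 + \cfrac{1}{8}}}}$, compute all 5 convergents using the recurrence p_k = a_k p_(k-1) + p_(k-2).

Using the convergent recurrence p_i = a_i*p_{i-1} + p_{i-2}, q_i = a_i*q_{i-1} + q_{i-2} with p_{-2}=0, p_{-1}=1, q_{-2}=1, q_{-1}=0:
  i=0: a_0=4, p_0 = 4*1 + 0 = 4, q_0 = 4*0 + 1 = 1.
  i=1: a_1=7, p_1 = 7*4 + 1 = 29, q_1 = 7*1 + 0 = 7.
  i=2: a_2=4, p_2 = 4*29 + 4 = 120, q_2 = 4*7 + 1 = 29.
  i=3: a_3=4, p_3 = 4*120 + 29 = 509, q_3 = 4*29 + 7 = 123.
  i=4: a_4=8, p_4 = 8*509 + 120 = 4192, q_4 = 8*123 + 29 = 1013.

4/1, 29/7, 120/29, 509/123, 4192/1013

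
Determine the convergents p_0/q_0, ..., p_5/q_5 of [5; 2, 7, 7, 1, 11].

5/1, 11/2, 82/15, 585/107, 667/122, 7922/1449

Using the convergent recurrence p_i = a_i*p_{i-1} + p_{i-2}, q_i = a_i*q_{i-1} + q_{i-2} with p_{-2}=0, p_{-1}=1, q_{-2}=1, q_{-1}=0:
  i=0: a_0=5, p_0 = 5*1 + 0 = 5, q_0 = 5*0 + 1 = 1.
  i=1: a_1=2, p_1 = 2*5 + 1 = 11, q_1 = 2*1 + 0 = 2.
  i=2: a_2=7, p_2 = 7*11 + 5 = 82, q_2 = 7*2 + 1 = 15.
  i=3: a_3=7, p_3 = 7*82 + 11 = 585, q_3 = 7*15 + 2 = 107.
  i=4: a_4=1, p_4 = 1*585 + 82 = 667, q_4 = 1*107 + 15 = 122.
  i=5: a_5=11, p_5 = 11*667 + 585 = 7922, q_5 = 11*122 + 107 = 1449.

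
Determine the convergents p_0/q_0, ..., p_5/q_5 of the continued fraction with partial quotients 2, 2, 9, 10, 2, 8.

Using the convergent recurrence p_i = a_i*p_{i-1} + p_{i-2}, q_i = a_i*q_{i-1} + q_{i-2} with p_{-2}=0, p_{-1}=1, q_{-2}=1, q_{-1}=0:
  i=0: a_0=2, p_0 = 2*1 + 0 = 2, q_0 = 2*0 + 1 = 1.
  i=1: a_1=2, p_1 = 2*2 + 1 = 5, q_1 = 2*1 + 0 = 2.
  i=2: a_2=9, p_2 = 9*5 + 2 = 47, q_2 = 9*2 + 1 = 19.
  i=3: a_3=10, p_3 = 10*47 + 5 = 475, q_3 = 10*19 + 2 = 192.
  i=4: a_4=2, p_4 = 2*475 + 47 = 997, q_4 = 2*192 + 19 = 403.
  i=5: a_5=8, p_5 = 8*997 + 475 = 8451, q_5 = 8*403 + 192 = 3416.

2/1, 5/2, 47/19, 475/192, 997/403, 8451/3416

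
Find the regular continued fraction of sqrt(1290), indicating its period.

Write x_i = (sqrt(1290) + m_i)/d_i with (m_0, d_0) = (0, 1). a_0 = floor(sqrt(1290)) = 35, since 35^2 = 1225 <= 1290 < 1296 = 36^2.
Iterate m_{i+1} = d_i*a_i - m_i, d_{i+1} = (1290 - m_{i+1}^2)/d_i, a_{i+1} = floor((a_0 + m_{i+1})/d_{i+1}):
  m_1 = 1*35 - 0 = 35, d_1 = (1290 - 35^2)/1 = 65/1 = 65, a_1 = floor((35 + 35)/65) = 1.
  m_2 = 65*1 - 35 = 30, d_2 = (1290 - 30^2)/65 = 390/65 = 6, a_2 = floor((35 + 30)/6) = 10.
  m_3 = 6*10 - 30 = 30, d_3 = (1290 - 30^2)/6 = 390/6 = 65, a_3 = floor((35 + 30)/65) = 1.
  m_4 = 65*1 - 30 = 35, d_4 = (1290 - 35^2)/65 = 65/65 = 1, a_4 = floor((35 + 35)/1) = 70.
  m_5 = 1*70 - 35 = 35, d_5 = (1290 - 35^2)/1 = 65/1 = 65: (m_5, d_5) = (m_1, d_1) = (35, 65), so from here the quotients repeat a_1, ..., a_4; the period length is 4.
Hence the expansion of sqrt(1290) is a_0 = 35 followed by the repeating block 1, 10, 1, 70 (period 4).

[35; (1, 10, 1, 70)]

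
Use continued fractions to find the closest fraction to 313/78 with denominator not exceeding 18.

Expand x = 313/78 as a continued fraction with the Euclidean algorithm:
  313 = 4*78 + 1, so a_0 = 4.
  78 = 78*1 + 0, so a_1 = 78.
so x = [4; 78].
Convergents (p_i = a_i*p_{i-1} + p_{i-2}, q_i = a_i*q_{i-1} + q_{i-2} with p_{-2}=0, p_{-1}=1, q_{-2}=1, q_{-1}=0), until the denominator exceeds 18:
  i=0: a_0=4, p_0 = 4*1 + 0 = 4, q_0 = 4*0 + 1 = 1.
  i=1: a_1=78, p_1 = 78*4 + 1 = 313, q_1 = 78*1 + 0 = 78.
q_1 = 78 > 18, so the last convergent with denominator <= 18 is p_0/q_0 = 4/1.
The closest fraction with denominator <= 18 is either p_0/q_0 or the intermediate fraction (k*p_0 + p_{-1})/(k*q_0 + q_{-1}) with the largest k >= 1 whose denominator stays <= 18; these approach x as k grows, and every other convergent or intermediate fraction in range is farther away.
Largest k: floor((18 - q_{-1})/q_0) = floor((18 - 0)/1) = 18 (using the seeds p_{-1} = 1, q_{-1} = 0).
That gives (18*4 + 1)/(18*1 + 0) = 73/18.
Compare the errors: |x - 4/1| = |313*1 - 4*78|/(78*1) = 1/78, and |x - 73/18| = |313*18 - 73*78|/(78*18) = 60/1404.
Cross-multiplying, 1*1404 = 1404 < 4680 = 60*78, so 1/78 is smaller: the convergent 4/1 is closer to x than 73/18.

4/1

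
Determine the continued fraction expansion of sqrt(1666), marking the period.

[40; (1, 4, 2, 4, 1, 80)]

Write x_i = (sqrt(1666) + m_i)/d_i with (m_0, d_0) = (0, 1). a_0 = floor(sqrt(1666)) = 40, since 40^2 = 1600 <= 1666 < 1681 = 41^2.
Iterate m_{i+1} = d_i*a_i - m_i, d_{i+1} = (1666 - m_{i+1}^2)/d_i, a_{i+1} = floor((a_0 + m_{i+1})/d_{i+1}):
  m_1 = 1*40 - 0 = 40, d_1 = (1666 - 40^2)/1 = 66/1 = 66, a_1 = floor((40 + 40)/66) = 1.
  m_2 = 66*1 - 40 = 26, d_2 = (1666 - 26^2)/66 = 990/66 = 15, a_2 = floor((40 + 26)/15) = 4.
  m_3 = 15*4 - 26 = 34, d_3 = (1666 - 34^2)/15 = 510/15 = 34, a_3 = floor((40 + 34)/34) = 2.
  m_4 = 34*2 - 34 = 34, d_4 = (1666 - 34^2)/34 = 510/34 = 15, a_4 = floor((40 + 34)/15) = 4.
  m_5 = 15*4 - 34 = 26, d_5 = (1666 - 26^2)/15 = 990/15 = 66, a_5 = floor((40 + 26)/66) = 1.
  m_6 = 66*1 - 26 = 40, d_6 = (1666 - 40^2)/66 = 66/66 = 1, a_6 = floor((40 + 40)/1) = 80.
  m_7 = 1*80 - 40 = 40, d_7 = (1666 - 40^2)/1 = 66/1 = 66: (m_7, d_7) = (m_1, d_1) = (40, 66), so from here the quotients repeat a_1, ..., a_6; the period length is 6.
Hence the expansion of sqrt(1666) is a_0 = 40 followed by the repeating block 1, 4, 2, 4, 1, 80 (period 6).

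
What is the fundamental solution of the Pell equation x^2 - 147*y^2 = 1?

First expand sqrt(147) as a continued fraction. With x_i = (sqrt(147) + m_i)/d_i and (m_0, d_0) = (0, 1): a_0 = floor(sqrt(147)) = 12, since 12^2 = 144 <= 147 < 169 = 13^2.
Iterate m_{i+1} = d_i*a_i - m_i, d_{i+1} = (147 - m_{i+1}^2)/d_i, a_{i+1} = floor((a_0 + m_{i+1})/d_{i+1}):
  m_1 = 1*12 - 0 = 12, d_1 = (147 - 12^2)/1 = 3/1 = 3, a_1 = floor((12 + 12)/3) = 8.
  m_2 = 3*8 - 12 = 12, d_2 = (147 - 12^2)/3 = 3/3 = 1, a_2 = floor((12 + 12)/1) = 24.
  m_3 = 1*24 - 12 = 12, d_3 = (147 - 12^2)/1 = 3/1 = 3: (m_3, d_3) = (m_1, d_1) = (12, 3), so from here the quotients repeat a_1, a_2; the period length is 2.
So sqrt(147) = [12; (8, 24)] with period length k = 2.
k is even, so the fundamental solution of x^2 - 147y^2 = 1 is (p_{k-1}, q_{k-1}) = (p_1, q_1); compute convergents through index 1.
Convergents (p_i = a_i*p_{i-1} + p_{i-2}, q_i = a_i*q_{i-1} + q_{i-2} with p_{-2}=0, p_{-1}=1, q_{-2}=1, q_{-1}=0):
  i=0: a_0=12, p_0 = 12*1 + 0 = 12, q_0 = 12*0 + 1 = 1.
  i=1: a_1=8, p_1 = 8*12 + 1 = 97, q_1 = 8*1 + 0 = 8.
Check: 97^2 - 147*8^2 = 9409 - 9408 = 1, so (x, y) = (97, 8) solves the equation, and by the theorem it is the least positive solution.

(x, y) = (97, 8)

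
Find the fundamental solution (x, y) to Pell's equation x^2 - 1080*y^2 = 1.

First expand sqrt(1080) as a continued fraction. With x_i = (sqrt(1080) + m_i)/d_i and (m_0, d_0) = (0, 1): a_0 = floor(sqrt(1080)) = 32, since 32^2 = 1024 <= 1080 < 1089 = 33^2.
Iterate m_{i+1} = d_i*a_i - m_i, d_{i+1} = (1080 - m_{i+1}^2)/d_i, a_{i+1} = floor((a_0 + m_{i+1})/d_{i+1}):
  m_1 = 1*32 - 0 = 32, d_1 = (1080 - 32^2)/1 = 56/1 = 56, a_1 = floor((32 + 32)/56) = 1.
  m_2 = 56*1 - 32 = 24, d_2 = (1080 - 24^2)/56 = 504/56 = 9, a_2 = floor((32 + 24)/9) = 6.
  m_3 = 9*6 - 24 = 30, d_3 = (1080 - 30^2)/9 = 180/9 = 20, a_3 = floor((32 + 30)/20) = 3.
  m_4 = 20*3 - 30 = 30, d_4 = (1080 - 30^2)/20 = 180/20 = 9, a_4 = floor((32 + 30)/9) = 6.
  m_5 = 9*6 - 30 = 24, d_5 = (1080 - 24^2)/9 = 504/9 = 56, a_5 = floor((32 + 24)/56) = 1.
  m_6 = 56*1 - 24 = 32, d_6 = (1080 - 32^2)/56 = 56/56 = 1, a_6 = floor((32 + 32)/1) = 64.
  m_7 = 1*64 - 32 = 32, d_7 = (1080 - 32^2)/1 = 56/1 = 56: (m_7, d_7) = (m_1, d_1) = (32, 56), so from here the quotients repeat a_1, ..., a_6; the period length is 6.
So sqrt(1080) = [32; (1, 6, 3, 6, 1, 64)] with period length k = 6.
k is even, so the fundamental solution of x^2 - 1080y^2 = 1 is (p_{k-1}, q_{k-1}) = (p_5, q_5); compute convergents through index 5.
Convergents (p_i = a_i*p_{i-1} + p_{i-2}, q_i = a_i*q_{i-1} + q_{i-2} with p_{-2}=0, p_{-1}=1, q_{-2}=1, q_{-1}=0):
  i=0: a_0=32, p_0 = 32*1 + 0 = 32, q_0 = 32*0 + 1 = 1.
  i=1: a_1=1, p_1 = 1*32 + 1 = 33, q_1 = 1*1 + 0 = 1.
  i=2: a_2=6, p_2 = 6*33 + 32 = 230, q_2 = 6*1 + 1 = 7.
  i=3: a_3=3, p_3 = 3*230 + 33 = 723, q_3 = 3*7 + 1 = 22.
  i=4: a_4=6, p_4 = 6*723 + 230 = 4568, q_4 = 6*22 + 7 = 139.
  i=5: a_5=1, p_5 = 1*4568 + 723 = 5291, q_5 = 1*139 + 22 = 161.
Check: 5291^2 - 1080*161^2 = 27994681 - 27994680 = 1, so (x, y) = (5291, 161) solves the equation, and by the theorem it is the least positive solution.

(x, y) = (5291, 161)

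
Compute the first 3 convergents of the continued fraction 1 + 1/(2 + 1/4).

1/1, 3/2, 13/9

Using the convergent recurrence p_i = a_i*p_{i-1} + p_{i-2}, q_i = a_i*q_{i-1} + q_{i-2} with p_{-2}=0, p_{-1}=1, q_{-2}=1, q_{-1}=0:
  i=0: a_0=1, p_0 = 1*1 + 0 = 1, q_0 = 1*0 + 1 = 1.
  i=1: a_1=2, p_1 = 2*1 + 1 = 3, q_1 = 2*1 + 0 = 2.
  i=2: a_2=4, p_2 = 4*3 + 1 = 13, q_2 = 4*2 + 1 = 9.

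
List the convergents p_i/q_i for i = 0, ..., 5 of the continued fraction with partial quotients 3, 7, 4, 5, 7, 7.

Using the convergent recurrence p_i = a_i*p_{i-1} + p_{i-2}, q_i = a_i*q_{i-1} + q_{i-2} with p_{-2}=0, p_{-1}=1, q_{-2}=1, q_{-1}=0:
  i=0: a_0=3, p_0 = 3*1 + 0 = 3, q_0 = 3*0 + 1 = 1.
  i=1: a_1=7, p_1 = 7*3 + 1 = 22, q_1 = 7*1 + 0 = 7.
  i=2: a_2=4, p_2 = 4*22 + 3 = 91, q_2 = 4*7 + 1 = 29.
  i=3: a_3=5, p_3 = 5*91 + 22 = 477, q_3 = 5*29 + 7 = 152.
  i=4: a_4=7, p_4 = 7*477 + 91 = 3430, q_4 = 7*152 + 29 = 1093.
  i=5: a_5=7, p_5 = 7*3430 + 477 = 24487, q_5 = 7*1093 + 152 = 7803.

3/1, 22/7, 91/29, 477/152, 3430/1093, 24487/7803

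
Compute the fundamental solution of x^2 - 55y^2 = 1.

First expand sqrt(55) as a continued fraction. With x_i = (sqrt(55) + m_i)/d_i and (m_0, d_0) = (0, 1): a_0 = floor(sqrt(55)) = 7, since 7^2 = 49 <= 55 < 64 = 8^2.
Iterate m_{i+1} = d_i*a_i - m_i, d_{i+1} = (55 - m_{i+1}^2)/d_i, a_{i+1} = floor((a_0 + m_{i+1})/d_{i+1}):
  m_1 = 1*7 - 0 = 7, d_1 = (55 - 7^2)/1 = 6/1 = 6, a_1 = floor((7 + 7)/6) = 2.
  m_2 = 6*2 - 7 = 5, d_2 = (55 - 5^2)/6 = 30/6 = 5, a_2 = floor((7 + 5)/5) = 2.
  m_3 = 5*2 - 5 = 5, d_3 = (55 - 5^2)/5 = 30/5 = 6, a_3 = floor((7 + 5)/6) = 2.
  m_4 = 6*2 - 5 = 7, d_4 = (55 - 7^2)/6 = 6/6 = 1, a_4 = floor((7 + 7)/1) = 14.
  m_5 = 1*14 - 7 = 7, d_5 = (55 - 7^2)/1 = 6/1 = 6: (m_5, d_5) = (m_1, d_1) = (7, 6), so from here the quotients repeat a_1, ..., a_4; the period length is 4.
So sqrt(55) = [7; (2, 2, 2, 14)] with period length k = 4.
k is even, so the fundamental solution of x^2 - 55y^2 = 1 is (p_{k-1}, q_{k-1}) = (p_3, q_3); compute convergents through index 3.
Convergents (p_i = a_i*p_{i-1} + p_{i-2}, q_i = a_i*q_{i-1} + q_{i-2} with p_{-2}=0, p_{-1}=1, q_{-2}=1, q_{-1}=0):
  i=0: a_0=7, p_0 = 7*1 + 0 = 7, q_0 = 7*0 + 1 = 1.
  i=1: a_1=2, p_1 = 2*7 + 1 = 15, q_1 = 2*1 + 0 = 2.
  i=2: a_2=2, p_2 = 2*15 + 7 = 37, q_2 = 2*2 + 1 = 5.
  i=3: a_3=2, p_3 = 2*37 + 15 = 89, q_3 = 2*5 + 2 = 12.
Check: 89^2 - 55*12^2 = 7921 - 7920 = 1, so (x, y) = (89, 12) solves the equation, and by the theorem it is the least positive solution.

(x, y) = (89, 12)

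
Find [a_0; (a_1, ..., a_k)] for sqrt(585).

[24; (5, 2, 1, 4, 1, 2, 5, 48)]

Write x_i = (sqrt(585) + m_i)/d_i with (m_0, d_0) = (0, 1). a_0 = floor(sqrt(585)) = 24, since 24^2 = 576 <= 585 < 625 = 25^2.
Iterate m_{i+1} = d_i*a_i - m_i, d_{i+1} = (585 - m_{i+1}^2)/d_i, a_{i+1} = floor((a_0 + m_{i+1})/d_{i+1}):
  m_1 = 1*24 - 0 = 24, d_1 = (585 - 24^2)/1 = 9/1 = 9, a_1 = floor((24 + 24)/9) = 5.
  m_2 = 9*5 - 24 = 21, d_2 = (585 - 21^2)/9 = 144/9 = 16, a_2 = floor((24 + 21)/16) = 2.
  m_3 = 16*2 - 21 = 11, d_3 = (585 - 11^2)/16 = 464/16 = 29, a_3 = floor((24 + 11)/29) = 1.
  m_4 = 29*1 - 11 = 18, d_4 = (585 - 18^2)/29 = 261/29 = 9, a_4 = floor((24 + 18)/9) = 4.
  m_5 = 9*4 - 18 = 18, d_5 = (585 - 18^2)/9 = 261/9 = 29, a_5 = floor((24 + 18)/29) = 1.
  m_6 = 29*1 - 18 = 11, d_6 = (585 - 11^2)/29 = 464/29 = 16, a_6 = floor((24 + 11)/16) = 2.
  m_7 = 16*2 - 11 = 21, d_7 = (585 - 21^2)/16 = 144/16 = 9, a_7 = floor((24 + 21)/9) = 5.
  m_8 = 9*5 - 21 = 24, d_8 = (585 - 24^2)/9 = 9/9 = 1, a_8 = floor((24 + 24)/1) = 48.
  m_9 = 1*48 - 24 = 24, d_9 = (585 - 24^2)/1 = 9/1 = 9: (m_9, d_9) = (m_1, d_1) = (24, 9), so from here the quotients repeat a_1, ..., a_8; the period length is 8.
Hence the expansion of sqrt(585) is a_0 = 24 followed by the repeating block 5, 2, 1, 4, 1, 2, 5, 48 (period 8).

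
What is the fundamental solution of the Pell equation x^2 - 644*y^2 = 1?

First expand sqrt(644) as a continued fraction. With x_i = (sqrt(644) + m_i)/d_i and (m_0, d_0) = (0, 1): a_0 = floor(sqrt(644)) = 25, since 25^2 = 625 <= 644 < 676 = 26^2.
Iterate m_{i+1} = d_i*a_i - m_i, d_{i+1} = (644 - m_{i+1}^2)/d_i, a_{i+1} = floor((a_0 + m_{i+1})/d_{i+1}):
  m_1 = 1*25 - 0 = 25, d_1 = (644 - 25^2)/1 = 19/1 = 19, a_1 = floor((25 + 25)/19) = 2.
  m_2 = 19*2 - 25 = 13, d_2 = (644 - 13^2)/19 = 475/19 = 25, a_2 = floor((25 + 13)/25) = 1.
  m_3 = 25*1 - 13 = 12, d_3 = (644 - 12^2)/25 = 500/25 = 20, a_3 = floor((25 + 12)/20) = 1.
  m_4 = 20*1 - 12 = 8, d_4 = (644 - 8^2)/20 = 580/20 = 29, a_4 = floor((25 + 8)/29) = 1.
  m_5 = 29*1 - 8 = 21, d_5 = (644 - 21^2)/29 = 203/29 = 7, a_5 = floor((25 + 21)/7) = 6.
  m_6 = 7*6 - 21 = 21, d_6 = (644 - 21^2)/7 = 203/7 = 29, a_6 = floor((25 + 21)/29) = 1.
  m_7 = 29*1 - 21 = 8, d_7 = (644 - 8^2)/29 = 580/29 = 20, a_7 = floor((25 + 8)/20) = 1.
  m_8 = 20*1 - 8 = 12, d_8 = (644 - 12^2)/20 = 500/20 = 25, a_8 = floor((25 + 12)/25) = 1.
  m_9 = 25*1 - 12 = 13, d_9 = (644 - 13^2)/25 = 475/25 = 19, a_9 = floor((25 + 13)/19) = 2.
  m_10 = 19*2 - 13 = 25, d_10 = (644 - 25^2)/19 = 19/19 = 1, a_10 = floor((25 + 25)/1) = 50.
  m_11 = 1*50 - 25 = 25, d_11 = (644 - 25^2)/1 = 19/1 = 19: (m_11, d_11) = (m_1, d_1) = (25, 19), so from here the quotients repeat a_1, ..., a_10; the period length is 10.
So sqrt(644) = [25; (2, 1, 1, 1, 6, 1, 1, 1, 2, 50)] with period length k = 10.
k is even, so the fundamental solution of x^2 - 644y^2 = 1 is (p_{k-1}, q_{k-1}) = (p_9, q_9); compute convergents through index 9.
Convergents (p_i = a_i*p_{i-1} + p_{i-2}, q_i = a_i*q_{i-1} + q_{i-2} with p_{-2}=0, p_{-1}=1, q_{-2}=1, q_{-1}=0):
  i=0: a_0=25, p_0 = 25*1 + 0 = 25, q_0 = 25*0 + 1 = 1.
  i=1: a_1=2, p_1 = 2*25 + 1 = 51, q_1 = 2*1 + 0 = 2.
  i=2: a_2=1, p_2 = 1*51 + 25 = 76, q_2 = 1*2 + 1 = 3.
  i=3: a_3=1, p_3 = 1*76 + 51 = 127, q_3 = 1*3 + 2 = 5.
  i=4: a_4=1, p_4 = 1*127 + 76 = 203, q_4 = 1*5 + 3 = 8.
  i=5: a_5=6, p_5 = 6*203 + 127 = 1345, q_5 = 6*8 + 5 = 53.
  i=6: a_6=1, p_6 = 1*1345 + 203 = 1548, q_6 = 1*53 + 8 = 61.
  i=7: a_7=1, p_7 = 1*1548 + 1345 = 2893, q_7 = 1*61 + 53 = 114.
  i=8: a_8=1, p_8 = 1*2893 + 1548 = 4441, q_8 = 1*114 + 61 = 175.
  i=9: a_9=2, p_9 = 2*4441 + 2893 = 11775, q_9 = 2*175 + 114 = 464.
Check: 11775^2 - 644*464^2 = 138650625 - 138650624 = 1, so (x, y) = (11775, 464) solves the equation, and by the theorem it is the least positive solution.

(x, y) = (11775, 464)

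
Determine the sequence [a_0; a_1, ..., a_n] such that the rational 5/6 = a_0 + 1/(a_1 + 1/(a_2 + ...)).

[0; 1, 5]

Run the Euclidean algorithm on 5 and 6; the successive quotients are the partial quotients a_0, a_1, ... (each step inverts the fractional part left over by the previous one):
  5 = 0*6 + 5, so a_0 = 0.
  6 = 1*5 + 1, so a_1 = 1.
  5 = 5*1 + 0, so a_2 = 5.
The remainder reaches 0 after 3 divisions, so the expansion has 3 partial quotients, read off in order.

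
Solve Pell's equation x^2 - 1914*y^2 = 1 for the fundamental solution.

(x, y) = (175, 4)

First expand sqrt(1914) as a continued fraction. With x_i = (sqrt(1914) + m_i)/d_i and (m_0, d_0) = (0, 1): a_0 = floor(sqrt(1914)) = 43, since 43^2 = 1849 <= 1914 < 1936 = 44^2.
Iterate m_{i+1} = d_i*a_i - m_i, d_{i+1} = (1914 - m_{i+1}^2)/d_i, a_{i+1} = floor((a_0 + m_{i+1})/d_{i+1}):
  m_1 = 1*43 - 0 = 43, d_1 = (1914 - 43^2)/1 = 65/1 = 65, a_1 = floor((43 + 43)/65) = 1.
  m_2 = 65*1 - 43 = 22, d_2 = (1914 - 22^2)/65 = 1430/65 = 22, a_2 = floor((43 + 22)/22) = 2.
  m_3 = 22*2 - 22 = 22, d_3 = (1914 - 22^2)/22 = 1430/22 = 65, a_3 = floor((43 + 22)/65) = 1.
  m_4 = 65*1 - 22 = 43, d_4 = (1914 - 43^2)/65 = 65/65 = 1, a_4 = floor((43 + 43)/1) = 86.
  m_5 = 1*86 - 43 = 43, d_5 = (1914 - 43^2)/1 = 65/1 = 65: (m_5, d_5) = (m_1, d_1) = (43, 65), so from here the quotients repeat a_1, ..., a_4; the period length is 4.
So sqrt(1914) = [43; (1, 2, 1, 86)] with period length k = 4.
k is even, so the fundamental solution of x^2 - 1914y^2 = 1 is (p_{k-1}, q_{k-1}) = (p_3, q_3); compute convergents through index 3.
Convergents (p_i = a_i*p_{i-1} + p_{i-2}, q_i = a_i*q_{i-1} + q_{i-2} with p_{-2}=0, p_{-1}=1, q_{-2}=1, q_{-1}=0):
  i=0: a_0=43, p_0 = 43*1 + 0 = 43, q_0 = 43*0 + 1 = 1.
  i=1: a_1=1, p_1 = 1*43 + 1 = 44, q_1 = 1*1 + 0 = 1.
  i=2: a_2=2, p_2 = 2*44 + 43 = 131, q_2 = 2*1 + 1 = 3.
  i=3: a_3=1, p_3 = 1*131 + 44 = 175, q_3 = 1*3 + 1 = 4.
Check: 175^2 - 1914*4^2 = 30625 - 30624 = 1, so (x, y) = (175, 4) solves the equation, and by the theorem it is the least positive solution.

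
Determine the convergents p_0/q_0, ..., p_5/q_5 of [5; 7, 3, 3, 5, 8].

5/1, 36/7, 113/22, 375/73, 1988/387, 16279/3169

Using the convergent recurrence p_i = a_i*p_{i-1} + p_{i-2}, q_i = a_i*q_{i-1} + q_{i-2} with p_{-2}=0, p_{-1}=1, q_{-2}=1, q_{-1}=0:
  i=0: a_0=5, p_0 = 5*1 + 0 = 5, q_0 = 5*0 + 1 = 1.
  i=1: a_1=7, p_1 = 7*5 + 1 = 36, q_1 = 7*1 + 0 = 7.
  i=2: a_2=3, p_2 = 3*36 + 5 = 113, q_2 = 3*7 + 1 = 22.
  i=3: a_3=3, p_3 = 3*113 + 36 = 375, q_3 = 3*22 + 7 = 73.
  i=4: a_4=5, p_4 = 5*375 + 113 = 1988, q_4 = 5*73 + 22 = 387.
  i=5: a_5=8, p_5 = 8*1988 + 375 = 16279, q_5 = 8*387 + 73 = 3169.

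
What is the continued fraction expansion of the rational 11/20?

[0; 1, 1, 4, 2]

Run the Euclidean algorithm on 11 and 20; the successive quotients are the partial quotients a_0, a_1, ... (each step inverts the fractional part left over by the previous one):
  11 = 0*20 + 11, so a_0 = 0.
  20 = 1*11 + 9, so a_1 = 1.
  11 = 1*9 + 2, so a_2 = 1.
  9 = 4*2 + 1, so a_3 = 4.
  2 = 2*1 + 0, so a_4 = 2.
The remainder reaches 0 after 5 divisions, so the expansion has 5 partial quotients, read off in order.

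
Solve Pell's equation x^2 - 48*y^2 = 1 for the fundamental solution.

(x, y) = (7, 1)

First expand sqrt(48) as a continued fraction. With x_i = (sqrt(48) + m_i)/d_i and (m_0, d_0) = (0, 1): a_0 = floor(sqrt(48)) = 6, since 6^2 = 36 <= 48 < 49 = 7^2.
Iterate m_{i+1} = d_i*a_i - m_i, d_{i+1} = (48 - m_{i+1}^2)/d_i, a_{i+1} = floor((a_0 + m_{i+1})/d_{i+1}):
  m_1 = 1*6 - 0 = 6, d_1 = (48 - 6^2)/1 = 12/1 = 12, a_1 = floor((6 + 6)/12) = 1.
  m_2 = 12*1 - 6 = 6, d_2 = (48 - 6^2)/12 = 12/12 = 1, a_2 = floor((6 + 6)/1) = 12.
  m_3 = 1*12 - 6 = 6, d_3 = (48 - 6^2)/1 = 12/1 = 12: (m_3, d_3) = (m_1, d_1) = (6, 12), so from here the quotients repeat a_1, a_2; the period length is 2.
So sqrt(48) = [6; (1, 12)] with period length k = 2.
k is even, so the fundamental solution of x^2 - 48y^2 = 1 is (p_{k-1}, q_{k-1}) = (p_1, q_1); compute convergents through index 1.
Convergents (p_i = a_i*p_{i-1} + p_{i-2}, q_i = a_i*q_{i-1} + q_{i-2} with p_{-2}=0, p_{-1}=1, q_{-2}=1, q_{-1}=0):
  i=0: a_0=6, p_0 = 6*1 + 0 = 6, q_0 = 6*0 + 1 = 1.
  i=1: a_1=1, p_1 = 1*6 + 1 = 7, q_1 = 1*1 + 0 = 1.
Check: 7^2 - 48*1^2 = 49 - 48 = 1, so (x, y) = (7, 1) solves the equation, and by the theorem it is the least positive solution.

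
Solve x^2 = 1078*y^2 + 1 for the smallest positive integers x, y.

(x, y) = (197, 6)

First expand sqrt(1078) as a continued fraction. With x_i = (sqrt(1078) + m_i)/d_i and (m_0, d_0) = (0, 1): a_0 = floor(sqrt(1078)) = 32, since 32^2 = 1024 <= 1078 < 1089 = 33^2.
Iterate m_{i+1} = d_i*a_i - m_i, d_{i+1} = (1078 - m_{i+1}^2)/d_i, a_{i+1} = floor((a_0 + m_{i+1})/d_{i+1}):
  m_1 = 1*32 - 0 = 32, d_1 = (1078 - 32^2)/1 = 54/1 = 54, a_1 = floor((32 + 32)/54) = 1.
  m_2 = 54*1 - 32 = 22, d_2 = (1078 - 22^2)/54 = 594/54 = 11, a_2 = floor((32 + 22)/11) = 4.
  m_3 = 11*4 - 22 = 22, d_3 = (1078 - 22^2)/11 = 594/11 = 54, a_3 = floor((32 + 22)/54) = 1.
  m_4 = 54*1 - 22 = 32, d_4 = (1078 - 32^2)/54 = 54/54 = 1, a_4 = floor((32 + 32)/1) = 64.
  m_5 = 1*64 - 32 = 32, d_5 = (1078 - 32^2)/1 = 54/1 = 54: (m_5, d_5) = (m_1, d_1) = (32, 54), so from here the quotients repeat a_1, ..., a_4; the period length is 4.
So sqrt(1078) = [32; (1, 4, 1, 64)] with period length k = 4.
k is even, so the fundamental solution of x^2 - 1078y^2 = 1 is (p_{k-1}, q_{k-1}) = (p_3, q_3); compute convergents through index 3.
Convergents (p_i = a_i*p_{i-1} + p_{i-2}, q_i = a_i*q_{i-1} + q_{i-2} with p_{-2}=0, p_{-1}=1, q_{-2}=1, q_{-1}=0):
  i=0: a_0=32, p_0 = 32*1 + 0 = 32, q_0 = 32*0 + 1 = 1.
  i=1: a_1=1, p_1 = 1*32 + 1 = 33, q_1 = 1*1 + 0 = 1.
  i=2: a_2=4, p_2 = 4*33 + 32 = 164, q_2 = 4*1 + 1 = 5.
  i=3: a_3=1, p_3 = 1*164 + 33 = 197, q_3 = 1*5 + 1 = 6.
Check: 197^2 - 1078*6^2 = 38809 - 38808 = 1, so (x, y) = (197, 6) solves the equation, and by the theorem it is the least positive solution.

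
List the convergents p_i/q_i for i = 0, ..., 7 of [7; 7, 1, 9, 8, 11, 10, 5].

Using the convergent recurrence p_i = a_i*p_{i-1} + p_{i-2}, q_i = a_i*q_{i-1} + q_{i-2} with p_{-2}=0, p_{-1}=1, q_{-2}=1, q_{-1}=0:
  i=0: a_0=7, p_0 = 7*1 + 0 = 7, q_0 = 7*0 + 1 = 1.
  i=1: a_1=7, p_1 = 7*7 + 1 = 50, q_1 = 7*1 + 0 = 7.
  i=2: a_2=1, p_2 = 1*50 + 7 = 57, q_2 = 1*7 + 1 = 8.
  i=3: a_3=9, p_3 = 9*57 + 50 = 563, q_3 = 9*8 + 7 = 79.
  i=4: a_4=8, p_4 = 8*563 + 57 = 4561, q_4 = 8*79 + 8 = 640.
  i=5: a_5=11, p_5 = 11*4561 + 563 = 50734, q_5 = 11*640 + 79 = 7119.
  i=6: a_6=10, p_6 = 10*50734 + 4561 = 511901, q_6 = 10*7119 + 640 = 71830.
  i=7: a_7=5, p_7 = 5*511901 + 50734 = 2610239, q_7 = 5*71830 + 7119 = 366269.

7/1, 50/7, 57/8, 563/79, 4561/640, 50734/7119, 511901/71830, 2610239/366269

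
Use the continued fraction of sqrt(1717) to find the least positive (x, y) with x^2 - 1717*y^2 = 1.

First expand sqrt(1717) as a continued fraction. With x_i = (sqrt(1717) + m_i)/d_i and (m_0, d_0) = (0, 1): a_0 = floor(sqrt(1717)) = 41, since 41^2 = 1681 <= 1717 < 1764 = 42^2.
Iterate m_{i+1} = d_i*a_i - m_i, d_{i+1} = (1717 - m_{i+1}^2)/d_i, a_{i+1} = floor((a_0 + m_{i+1})/d_{i+1}):
  m_1 = 1*41 - 0 = 41, d_1 = (1717 - 41^2)/1 = 36/1 = 36, a_1 = floor((41 + 41)/36) = 2.
  m_2 = 36*2 - 41 = 31, d_2 = (1717 - 31^2)/36 = 756/36 = 21, a_2 = floor((41 + 31)/21) = 3.
  m_3 = 21*3 - 31 = 32, d_3 = (1717 - 32^2)/21 = 693/21 = 33, a_3 = floor((41 + 32)/33) = 2.
  m_4 = 33*2 - 32 = 34, d_4 = (1717 - 34^2)/33 = 561/33 = 17, a_4 = floor((41 + 34)/17) = 4.
  m_5 = 17*4 - 34 = 34, d_5 = (1717 - 34^2)/17 = 561/17 = 33, a_5 = floor((41 + 34)/33) = 2.
  m_6 = 33*2 - 34 = 32, d_6 = (1717 - 32^2)/33 = 693/33 = 21, a_6 = floor((41 + 32)/21) = 3.
  m_7 = 21*3 - 32 = 31, d_7 = (1717 - 31^2)/21 = 756/21 = 36, a_7 = floor((41 + 31)/36) = 2.
  m_8 = 36*2 - 31 = 41, d_8 = (1717 - 41^2)/36 = 36/36 = 1, a_8 = floor((41 + 41)/1) = 82.
  m_9 = 1*82 - 41 = 41, d_9 = (1717 - 41^2)/1 = 36/1 = 36: (m_9, d_9) = (m_1, d_1) = (41, 36), so from here the quotients repeat a_1, ..., a_8; the period length is 8.
So sqrt(1717) = [41; (2, 3, 2, 4, 2, 3, 2, 82)] with period length k = 8.
k is even, so the fundamental solution of x^2 - 1717y^2 = 1 is (p_{k-1}, q_{k-1}) = (p_7, q_7); compute convergents through index 7.
Convergents (p_i = a_i*p_{i-1} + p_{i-2}, q_i = a_i*q_{i-1} + q_{i-2} with p_{-2}=0, p_{-1}=1, q_{-2}=1, q_{-1}=0):
  i=0: a_0=41, p_0 = 41*1 + 0 = 41, q_0 = 41*0 + 1 = 1.
  i=1: a_1=2, p_1 = 2*41 + 1 = 83, q_1 = 2*1 + 0 = 2.
  i=2: a_2=3, p_2 = 3*83 + 41 = 290, q_2 = 3*2 + 1 = 7.
  i=3: a_3=2, p_3 = 2*290 + 83 = 663, q_3 = 2*7 + 2 = 16.
  i=4: a_4=4, p_4 = 4*663 + 290 = 2942, q_4 = 4*16 + 7 = 71.
  i=5: a_5=2, p_5 = 2*2942 + 663 = 6547, q_5 = 2*71 + 16 = 158.
  i=6: a_6=3, p_6 = 3*6547 + 2942 = 22583, q_6 = 3*158 + 71 = 545.
  i=7: a_7=2, p_7 = 2*22583 + 6547 = 51713, q_7 = 2*545 + 158 = 1248.
Check: 51713^2 - 1717*1248^2 = 2674234369 - 2674234368 = 1, so (x, y) = (51713, 1248) solves the equation, and by the theorem it is the least positive solution.

(x, y) = (51713, 1248)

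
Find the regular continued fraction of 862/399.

[2; 6, 4, 3, 1, 3]

Run the Euclidean algorithm on 862 and 399; the successive quotients are the partial quotients a_0, a_1, ... (each step inverts the fractional part left over by the previous one):
  862 = 2*399 + 64, so a_0 = 2.
  399 = 6*64 + 15, so a_1 = 6.
  64 = 4*15 + 4, so a_2 = 4.
  15 = 3*4 + 3, so a_3 = 3.
  4 = 1*3 + 1, so a_4 = 1.
  3 = 3*1 + 0, so a_5 = 3.
The remainder reaches 0 after 6 divisions, so the expansion has 6 partial quotients, read off in order.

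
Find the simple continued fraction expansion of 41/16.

[2; 1, 1, 3, 2]

Run the Euclidean algorithm on 41 and 16; the successive quotients are the partial quotients a_0, a_1, ... (each step inverts the fractional part left over by the previous one):
  41 = 2*16 + 9, so a_0 = 2.
  16 = 1*9 + 7, so a_1 = 1.
  9 = 1*7 + 2, so a_2 = 1.
  7 = 3*2 + 1, so a_3 = 3.
  2 = 2*1 + 0, so a_4 = 2.
The remainder reaches 0 after 5 divisions, so the expansion has 5 partial quotients, read off in order.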